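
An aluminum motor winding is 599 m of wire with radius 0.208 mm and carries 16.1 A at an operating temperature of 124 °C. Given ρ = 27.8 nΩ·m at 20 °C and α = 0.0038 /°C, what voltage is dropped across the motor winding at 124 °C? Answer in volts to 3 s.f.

2750 V

ρ = 27.8 nΩ·m = 2.78×10^-8 Ω·m
A = πr² = π(2.0800e-04 m)² = 1.359e-07 m²
R₍20₎ = ρL/A = (2.78×10^-8)(599)/(1.359e-07) = 122.5 Ω
R₍124₎ = R₍20₎(1 + αΔT) = 122.5 × (1 + 0.0038×104) = 170.9 Ω
V = IR = 16.1 × 170.9 = 2750 V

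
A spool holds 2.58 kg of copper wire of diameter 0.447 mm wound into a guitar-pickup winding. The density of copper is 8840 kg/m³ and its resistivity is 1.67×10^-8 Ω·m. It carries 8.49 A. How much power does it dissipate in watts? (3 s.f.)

A = π(d/2)² = π(2.2350e-04 m)² = 1.5693e-07 m²
L = m/(density·A) = 2.58/(8840×1.5693e-07) = 1860 m
R = ρL/A = (1.67×10^-8)(1860)/(1.5693e-07) = 197.9 Ω
P = I²R = (8.49)² × 197.9 = 14300 W

14300 W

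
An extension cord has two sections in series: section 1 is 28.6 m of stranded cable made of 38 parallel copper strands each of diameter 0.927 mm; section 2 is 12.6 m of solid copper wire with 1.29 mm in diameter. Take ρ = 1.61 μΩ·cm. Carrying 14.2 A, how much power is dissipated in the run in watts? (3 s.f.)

ρ = 1.61 μΩ·cm = 1.61×10^-8 Ω·m
Section 1: A_strand = π(4.6350e-04)² = 6.749e-07 m²; R₁ = ρL/(N·A_s) = (1.61×10^-8)(28.6)/(38×6.749e-07) = 0.01795 Ω
Section 2: A = π(d/2)² = π(6.4500e-04 m)² = 1.307e-06 m²
R₂ = (1.61×10^-8)(12.6)/(1.307e-06) = 0.1552 Ω
R = R₁ + R₂ = 0.1732 Ω
P = I²R = (14.2)² × 0.1732 = 34.9 W

34.9 W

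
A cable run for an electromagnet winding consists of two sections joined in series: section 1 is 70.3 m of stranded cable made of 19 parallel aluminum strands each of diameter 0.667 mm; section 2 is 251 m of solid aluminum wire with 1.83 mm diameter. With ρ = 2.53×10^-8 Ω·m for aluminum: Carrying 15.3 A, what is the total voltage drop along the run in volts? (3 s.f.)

41.0 V

Section 1: A_strand = π(3.3350e-04)² = 3.494e-07 m²; R₁ = ρL/(N·A_s) = (2.53×10^-8)(70.3)/(19×3.494e-07) = 0.2679 Ω
Section 2: A = π(d/2)² = π(9.1500e-04 m)² = 2.630e-06 m²
R₂ = (2.53×10^-8)(251)/(2.630e-06) = 2.414 Ω
R = R₁ + R₂ = 2.682 Ω
V = IR = 15.3 × 2.682 = 41.0 V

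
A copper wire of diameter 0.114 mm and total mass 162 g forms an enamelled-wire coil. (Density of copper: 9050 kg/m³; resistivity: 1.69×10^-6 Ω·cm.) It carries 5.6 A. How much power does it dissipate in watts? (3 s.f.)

91100 W

ρ = 1.69×10^-6 Ω·cm = 1.69×10^-8 Ω·m
A = π(d/2)² = π(5.7000e-05 m)² = 1.0207e-08 m²
L = m/(density·A) = 0.162/(9050×1.0207e-08) = 1754 m
R = ρL/A = (1.69×10^-8)(1754)/(1.0207e-08) = 2904 Ω
P = I²R = (5.6)² × 2904 = 91100 W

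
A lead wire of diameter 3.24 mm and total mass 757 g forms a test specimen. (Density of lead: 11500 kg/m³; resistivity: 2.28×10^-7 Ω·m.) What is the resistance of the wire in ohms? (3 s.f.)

0.221 Ω

A = π(d/2)² = π(1.6200e-03 m)² = 8.2448e-06 m²
L = m/(density·A) = 0.757/(11500×8.2448e-06) = 7.984 m
R = ρL/A = (2.28×10^-7)(7.984)/(8.2448e-06) = 0.221 Ω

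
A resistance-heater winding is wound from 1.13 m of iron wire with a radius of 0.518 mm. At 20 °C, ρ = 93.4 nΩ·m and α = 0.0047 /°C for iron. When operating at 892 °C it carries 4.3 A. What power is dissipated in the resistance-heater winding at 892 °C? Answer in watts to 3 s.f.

11.8 W

ρ = 93.4 nΩ·m = 9.34×10^-8 Ω·m
A = πr² = π(5.1800e-04 m)² = 8.430e-07 m²
R₍20₎ = ρL/A = (9.34×10^-8)(1.13)/(8.430e-07) = 0.1252 Ω
R₍892₎ = R₍20₎(1 + αΔT) = 0.1252 × (1 + 0.0047×872) = 0.6383 Ω
P = I²R = (4.3)² × 0.6383 = 11.8 W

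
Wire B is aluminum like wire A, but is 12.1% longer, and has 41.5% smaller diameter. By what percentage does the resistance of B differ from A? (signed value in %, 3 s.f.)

228%

R ∝ L/d², so R_B/R_A = (1 + 12.1/100) × (1 − 41.5/100)⁻²
= 1.121 × 2.922 = 3.276
(R_B − R_A)/R_A = 3.276 − 1 = 228%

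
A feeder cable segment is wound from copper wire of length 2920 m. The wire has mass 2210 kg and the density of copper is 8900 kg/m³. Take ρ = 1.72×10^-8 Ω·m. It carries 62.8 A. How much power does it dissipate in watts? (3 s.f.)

A = m/(density·L) = 2210/(8900×2920) = 8.5039e-05 m²
R = ρL/A = (1.72×10^-8)(2920)/(8.5039e-05) = 0.5906 Ω
P = I²R = (62.8)² × 0.5906 = 2330 W

2330 W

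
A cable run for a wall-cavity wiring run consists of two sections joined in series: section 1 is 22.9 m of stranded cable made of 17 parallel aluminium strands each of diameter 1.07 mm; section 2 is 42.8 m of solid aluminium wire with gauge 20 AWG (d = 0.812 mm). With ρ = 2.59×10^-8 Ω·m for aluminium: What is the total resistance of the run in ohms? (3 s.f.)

2.18 Ω

Section 1: A_strand = π(5.3500e-04)² = 8.992e-07 m²; R₁ = ρL/(N·A_s) = (2.59×10^-8)(22.9)/(17×8.992e-07) = 0.0388 Ω
Section 2: A = π(0.812/2 mm)² = π(4.0600e-04 m)² = 5.178e-07 m²
R₂ = (2.59×10^-8)(42.8)/(5.178e-07) = 2.141 Ω
R = R₁ + R₂ = 2.18 Ω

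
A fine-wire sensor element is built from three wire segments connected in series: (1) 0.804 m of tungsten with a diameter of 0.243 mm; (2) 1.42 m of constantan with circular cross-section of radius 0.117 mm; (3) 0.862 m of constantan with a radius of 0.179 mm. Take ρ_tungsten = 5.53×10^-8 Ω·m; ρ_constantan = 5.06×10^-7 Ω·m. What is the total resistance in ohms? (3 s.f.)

Seg 1: A = π(d/2)² = π(1.2150e-04 m)² = 4.638e-08 m²
R_1 = (5.53×10^-8)(0.804)/(4.638e-08) = 0.9587 Ω
Seg 2: A = πr² = π(1.1700e-04 m)² = 4.301e-08 m²
R_2 = (5.06×10^-7)(1.42)/(4.301e-08) = 16.71 Ω
Seg 3: A = πr² = π(1.7900e-04 m)² = 1.007e-07 m²
R_3 = (5.06×10^-7)(0.862)/(1.007e-07) = 4.333 Ω
R_total = R_1 + R_2 + R_3 = 22.0 Ω

22.0 Ω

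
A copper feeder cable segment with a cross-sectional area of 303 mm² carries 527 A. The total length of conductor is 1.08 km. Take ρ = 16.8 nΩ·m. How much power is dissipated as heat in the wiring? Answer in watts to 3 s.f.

16600 W

ρ = 16.8 nΩ·m = 1.68×10^-8 Ω·m
A = 303 mm² = 3.030e-04 m²
R = ρL/A = (1.68×10^-8)(1080)/(3.030e-04) = 0.05988 Ω
P = I²R = (527)² × 0.05988 = 16600 W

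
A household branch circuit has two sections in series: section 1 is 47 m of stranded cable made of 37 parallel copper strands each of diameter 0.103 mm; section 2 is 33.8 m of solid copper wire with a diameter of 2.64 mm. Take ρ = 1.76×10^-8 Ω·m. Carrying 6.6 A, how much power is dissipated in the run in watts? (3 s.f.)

Section 1: A_strand = π(5.1500e-05)² = 8.332e-09 m²; R₁ = ρL/(N·A_s) = (1.76×10^-8)(47)/(37×8.332e-09) = 2.683 Ω
Section 2: A = π(d/2)² = π(1.3200e-03 m)² = 5.474e-06 m²
R₂ = (1.76×10^-8)(33.8)/(5.474e-06) = 0.1087 Ω
R = R₁ + R₂ = 2.792 Ω
P = I²R = (6.6)² × 2.792 = 122 W

122 W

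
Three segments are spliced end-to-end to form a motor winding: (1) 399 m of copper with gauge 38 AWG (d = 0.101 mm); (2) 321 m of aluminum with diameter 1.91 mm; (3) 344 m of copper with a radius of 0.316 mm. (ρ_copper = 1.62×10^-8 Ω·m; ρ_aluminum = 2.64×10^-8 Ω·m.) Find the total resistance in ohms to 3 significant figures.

Seg 1: A = π(0.101/2 mm)² = π(5.0500e-05 m)² = 8.012e-09 m²
R_1 = (1.62×10^-8)(399)/(8.012e-09) = 806.8 Ω
Seg 2: A = π(d/2)² = π(9.5500e-04 m)² = 2.865e-06 m²
R_2 = (2.64×10^-8)(321)/(2.865e-06) = 2.958 Ω
Seg 3: A = πr² = π(3.1600e-04 m)² = 3.137e-07 m²
R_3 = (1.62×10^-8)(344)/(3.137e-07) = 17.76 Ω
R_total = R_1 + R_2 + R_3 = 828 Ω

828 Ω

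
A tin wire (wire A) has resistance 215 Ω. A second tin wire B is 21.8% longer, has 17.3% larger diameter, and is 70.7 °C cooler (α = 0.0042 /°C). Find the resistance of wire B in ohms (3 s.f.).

R ∝ ρL/d² with ρ ∝ (1+αΔT), so R_B/R_A = (1 + 21.8/100) × (1 + 17.3/100)⁻² × (1 − 0.0042×70.7)
= 1.218 × 0.7268 × 0.7031 = 0.6224
R_B = 0.6224 × 215 = 134 Ω

134 Ω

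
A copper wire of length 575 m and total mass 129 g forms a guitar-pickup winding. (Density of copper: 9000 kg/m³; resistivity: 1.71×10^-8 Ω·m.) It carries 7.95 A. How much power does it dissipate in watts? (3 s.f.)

A = m/(density·L) = 0.129/(9000×575) = 2.4928e-08 m²
R = ρL/A = (1.71×10^-8)(575)/(2.4928e-08) = 394.4 Ω
P = I²R = (7.95)² × 394.4 = 24900 W

24900 W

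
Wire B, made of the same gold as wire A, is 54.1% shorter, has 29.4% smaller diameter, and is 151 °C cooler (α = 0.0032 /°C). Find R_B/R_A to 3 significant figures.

0.476

R ∝ ρL/d² with ρ ∝ (1+αΔT), so R_B/R_A = (1 − 54.1/100) × (1 − 29.4/100)⁻² × (1 − 0.0032×151)
= 0.459 × 2.006 × 0.5168 = 0.476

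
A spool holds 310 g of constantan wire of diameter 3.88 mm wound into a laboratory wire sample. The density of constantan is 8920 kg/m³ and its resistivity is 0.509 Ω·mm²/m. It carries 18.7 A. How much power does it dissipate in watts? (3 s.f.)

44.2 W

ρ = 0.509 Ω·mm²/m = 5.09×10^-7 Ω·m
A = π(d/2)² = π(1.9400e-03 m)² = 1.1824e-05 m²
L = m/(density·A) = 0.31/(8920×1.1824e-05) = 2.939 m
R = ρL/A = (5.09×10^-7)(2.939)/(1.1824e-05) = 0.1265 Ω
P = I²R = (18.7)² × 0.1265 = 44.2 W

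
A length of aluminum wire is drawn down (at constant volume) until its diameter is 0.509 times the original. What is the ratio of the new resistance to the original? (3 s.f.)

Volume constant ⇒ L' = L/r² with r = 0.509. R' = ρL'/A' = ρ(L/r²)/(πr²d₀²/4) = R/r⁴.
Factor = 14.9

14.9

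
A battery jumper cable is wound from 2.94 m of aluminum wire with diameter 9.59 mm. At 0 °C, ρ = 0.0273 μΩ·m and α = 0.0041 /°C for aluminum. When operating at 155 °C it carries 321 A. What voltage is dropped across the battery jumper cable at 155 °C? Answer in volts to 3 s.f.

0.583 V

ρ = 0.0273 μΩ·m = 2.73×10^-8 Ω·m
A = π(d/2)² = π(4.7950e-03 m)² = 7.223e-05 m²
R₍0₎ = ρL/A = (2.73×10^-8)(2.94)/(7.223e-05) = 0.001111 Ω
R₍155₎ = R₍0₎(1 + αΔT) = 0.001111 × (1 + 0.0041×155) = 0.001817 Ω
V = IR = 321 × 0.001817 = 0.583 V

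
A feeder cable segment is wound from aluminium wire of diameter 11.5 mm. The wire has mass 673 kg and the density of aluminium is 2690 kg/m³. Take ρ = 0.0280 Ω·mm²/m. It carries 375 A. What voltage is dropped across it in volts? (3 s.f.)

ρ = 0.0280 Ω·mm²/m = 2.80×10^-8 Ω·m
A = π(d/2)² = π(5.7500e-03 m)² = 1.0387e-04 m²
L = m/(density·A) = 673/(2690×1.0387e-04) = 2409 m
R = ρL/A = (2.80×10^-8)(2409)/(1.0387e-04) = 0.6493 Ω
V = IR = 375 × 0.6493 = 243 V

243 V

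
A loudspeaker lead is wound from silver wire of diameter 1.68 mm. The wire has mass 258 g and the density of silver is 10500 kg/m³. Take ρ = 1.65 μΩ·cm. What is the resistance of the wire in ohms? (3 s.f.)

0.0825 Ω

ρ = 1.65 μΩ·cm = 1.65×10^-8 Ω·m
A = π(d/2)² = π(8.4000e-04 m)² = 2.2167e-06 m²
L = m/(density·A) = 0.258/(10500×2.2167e-06) = 11.08 m
R = ρL/A = (1.65×10^-8)(11.08)/(2.2167e-06) = 0.0825 Ω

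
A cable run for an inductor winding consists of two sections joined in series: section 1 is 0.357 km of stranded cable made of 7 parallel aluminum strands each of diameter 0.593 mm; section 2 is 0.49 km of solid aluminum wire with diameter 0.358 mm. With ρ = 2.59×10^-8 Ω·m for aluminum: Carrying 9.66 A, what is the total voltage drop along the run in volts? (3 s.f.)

Section 1: A_strand = π(2.9650e-04)² = 2.762e-07 m²; R₁ = ρL/(N·A_s) = (2.59×10^-8)(357)/(7×2.762e-07) = 4.783 Ω
Section 2: A = π(d/2)² = π(1.7900e-04 m)² = 1.007e-07 m²
R₂ = (2.59×10^-8)(490)/(1.007e-07) = 126.1 Ω
R = R₁ + R₂ = 130.9 Ω
V = IR = 9.66 × 130.9 = 1260 V

1260 V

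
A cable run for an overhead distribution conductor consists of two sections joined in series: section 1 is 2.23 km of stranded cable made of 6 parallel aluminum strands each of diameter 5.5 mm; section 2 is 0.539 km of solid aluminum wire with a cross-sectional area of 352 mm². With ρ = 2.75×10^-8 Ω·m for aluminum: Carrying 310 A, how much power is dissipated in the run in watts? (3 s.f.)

45400 W

Section 1: A_strand = π(2.7500e-03)² = 2.376e-05 m²; R₁ = ρL/(N·A_s) = (2.75×10^-8)(2230)/(6×2.376e-05) = 0.4302 Ω
Section 2: A = 352 mm² = 3.520e-04 m²
R₂ = (2.75×10^-8)(539)/(3.520e-04) = 0.04211 Ω
R = R₁ + R₂ = 0.4723 Ω
P = I²R = (310)² × 0.4723 = 45400 W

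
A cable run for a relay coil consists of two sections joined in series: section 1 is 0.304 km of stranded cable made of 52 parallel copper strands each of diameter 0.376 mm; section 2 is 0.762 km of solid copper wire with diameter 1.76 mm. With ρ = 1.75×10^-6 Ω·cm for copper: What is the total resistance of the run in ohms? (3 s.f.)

ρ = 1.75×10^-6 Ω·cm = 1.75×10^-8 Ω·m
Section 1: A_strand = π(1.8800e-04)² = 1.110e-07 m²; R₁ = ρL/(N·A_s) = (1.75×10^-8)(304)/(52×1.110e-07) = 0.9214 Ω
Section 2: A = π(d/2)² = π(8.8000e-04 m)² = 2.433e-06 m²
R₂ = (1.75×10^-8)(762)/(2.433e-06) = 5.481 Ω
R = R₁ + R₂ = 6.40 Ω

6.40 Ω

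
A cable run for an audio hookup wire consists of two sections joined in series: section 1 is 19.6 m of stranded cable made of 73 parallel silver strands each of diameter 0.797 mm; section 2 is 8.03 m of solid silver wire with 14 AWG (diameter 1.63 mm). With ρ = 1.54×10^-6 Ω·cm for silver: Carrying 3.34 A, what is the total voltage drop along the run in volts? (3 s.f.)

ρ = 1.54×10^-6 Ω·cm = 1.54×10^-8 Ω·m
Section 1: A_strand = π(3.9850e-04)² = 4.989e-07 m²; R₁ = ρL/(N·A_s) = (1.54×10^-8)(19.6)/(73×4.989e-07) = 0.008288 Ω
Section 2: A = π(1.63/2 mm)² = π(8.1500e-04 m)² = 2.087e-06 m²
R₂ = (1.54×10^-8)(8.03)/(2.087e-06) = 0.05926 Ω
R = R₁ + R₂ = 0.06755 Ω
V = IR = 3.34 × 0.06755 = 0.226 V

0.226 V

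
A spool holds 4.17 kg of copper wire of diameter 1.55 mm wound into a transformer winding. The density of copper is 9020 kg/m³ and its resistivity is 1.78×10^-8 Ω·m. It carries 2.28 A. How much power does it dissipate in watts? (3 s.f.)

A = π(d/2)² = π(7.7500e-04 m)² = 1.8869e-06 m²
L = m/(density·A) = 4.17/(9020×1.8869e-06) = 245 m
R = ρL/A = (1.78×10^-8)(245)/(1.8869e-06) = 2.311 Ω
P = I²R = (2.28)² × 2.311 = 12.0 W

12.0 W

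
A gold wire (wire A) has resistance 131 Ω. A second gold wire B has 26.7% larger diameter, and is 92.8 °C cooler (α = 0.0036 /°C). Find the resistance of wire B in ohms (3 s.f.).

54.3 Ω

R ∝ ρL/d² with ρ ∝ (1+αΔT), so R_B/R_A = (1 + 26.7/100)⁻² × (1 − 0.0036×92.8)
= 0.6229 × 0.6659 = 0.4148
R_B = 0.4148 × 131 = 54.3 Ω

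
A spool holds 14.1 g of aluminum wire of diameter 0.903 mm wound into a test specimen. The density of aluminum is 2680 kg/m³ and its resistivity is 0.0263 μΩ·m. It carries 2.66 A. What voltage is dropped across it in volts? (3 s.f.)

0.897 V

ρ = 0.0263 μΩ·m = 2.63×10^-8 Ω·m
A = π(d/2)² = π(4.5150e-04 m)² = 6.4042e-07 m²
L = m/(density·A) = 0.0141/(2680×6.4042e-07) = 8.215 m
R = ρL/A = (2.63×10^-8)(8.215)/(6.4042e-07) = 0.3374 Ω
V = IR = 2.66 × 0.3374 = 0.897 V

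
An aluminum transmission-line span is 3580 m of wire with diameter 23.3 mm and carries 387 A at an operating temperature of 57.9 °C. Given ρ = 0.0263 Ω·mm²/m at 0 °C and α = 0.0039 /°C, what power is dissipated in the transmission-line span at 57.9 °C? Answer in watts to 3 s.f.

40500 W

ρ = 0.0263 Ω·mm²/m = 2.63×10^-8 Ω·m
A = π(d/2)² = π(1.1650e-02 m)² = 4.264e-04 m²
R₍0₎ = ρL/A = (2.63×10^-8)(3580)/(4.264e-04) = 0.2208 Ω
R₍57.9₎ = R₍0₎(1 + αΔT) = 0.2208 × (1 + 0.0039×57.9) = 0.2707 Ω
P = I²R = (387)² × 0.2707 = 40500 W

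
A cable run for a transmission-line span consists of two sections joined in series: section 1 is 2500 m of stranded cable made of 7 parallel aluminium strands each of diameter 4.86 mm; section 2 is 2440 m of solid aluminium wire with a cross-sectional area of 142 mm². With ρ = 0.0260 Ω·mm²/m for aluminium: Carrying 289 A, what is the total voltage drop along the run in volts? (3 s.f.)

274 V

ρ = 0.0260 Ω·mm²/m = 2.60×10^-8 Ω·m
Section 1: A_strand = π(2.4300e-03)² = 1.855e-05 m²; R₁ = ρL/(N·A_s) = (2.60×10^-8)(2500)/(7×1.855e-05) = 0.5006 Ω
Section 2: A = 142 mm² = 1.420e-04 m²
R₂ = (2.60×10^-8)(2440)/(1.420e-04) = 0.4468 Ω
R = R₁ + R₂ = 0.9473 Ω
V = IR = 289 × 0.9473 = 274 V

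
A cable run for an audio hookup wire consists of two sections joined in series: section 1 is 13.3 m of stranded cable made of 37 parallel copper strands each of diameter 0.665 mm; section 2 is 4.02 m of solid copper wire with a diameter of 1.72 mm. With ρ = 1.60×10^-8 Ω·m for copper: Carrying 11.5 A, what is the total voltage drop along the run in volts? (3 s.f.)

0.509 V

Section 1: A_strand = π(3.3250e-04)² = 3.473e-07 m²; R₁ = ρL/(N·A_s) = (1.60×10^-8)(13.3)/(37×3.473e-07) = 0.01656 Ω
Section 2: A = π(d/2)² = π(8.6000e-04 m)² = 2.324e-06 m²
R₂ = (1.60×10^-8)(4.02)/(2.324e-06) = 0.02768 Ω
R = R₁ + R₂ = 0.04424 Ω
V = IR = 11.5 × 0.04424 = 0.509 V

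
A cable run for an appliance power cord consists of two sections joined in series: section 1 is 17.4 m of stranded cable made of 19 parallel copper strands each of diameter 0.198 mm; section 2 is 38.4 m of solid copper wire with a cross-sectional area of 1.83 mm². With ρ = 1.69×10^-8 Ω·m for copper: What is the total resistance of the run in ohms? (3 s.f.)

0.857 Ω

Section 1: A_strand = π(9.9000e-05)² = 3.079e-08 m²; R₁ = ρL/(N·A_s) = (1.69×10^-8)(17.4)/(19×3.079e-08) = 0.5026 Ω
Section 2: A = 1.83 mm² = 1.830e-06 m²
R₂ = (1.69×10^-8)(38.4)/(1.830e-06) = 0.3546 Ω
R = R₁ + R₂ = 0.857 Ω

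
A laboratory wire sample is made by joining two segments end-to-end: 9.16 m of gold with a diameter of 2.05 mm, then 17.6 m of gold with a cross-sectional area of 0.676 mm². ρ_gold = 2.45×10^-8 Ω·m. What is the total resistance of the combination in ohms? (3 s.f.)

0.706 Ω

Segment 1: A = π(d/2)² = π(1.0250e-03 m)² = 3.301e-06 m²
R₁ = ρL/A = (2.45×10^-8)(9.16)/(3.301e-06) = 0.06799 Ω
Segment 2: A = 0.676 mm² = 6.760e-07 m²
R₂ = (2.45×10^-8)(17.6)/(6.760e-07) = 0.6379 Ω
R = R₁ + R₂ = 0.706 Ω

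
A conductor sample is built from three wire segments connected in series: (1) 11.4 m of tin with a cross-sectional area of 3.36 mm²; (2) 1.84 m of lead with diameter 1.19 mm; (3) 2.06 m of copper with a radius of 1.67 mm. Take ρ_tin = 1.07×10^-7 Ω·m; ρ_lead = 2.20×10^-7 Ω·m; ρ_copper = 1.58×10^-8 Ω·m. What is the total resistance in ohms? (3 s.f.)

Seg 1: A = 3.36 mm² = 3.360e-06 m²
R_1 = (1.07×10^-7)(11.4)/(3.360e-06) = 0.363 Ω
Seg 2: A = π(d/2)² = π(5.9500e-04 m)² = 1.112e-06 m²
R_2 = (2.20×10^-7)(1.84)/(1.112e-06) = 0.364 Ω
Seg 3: A = πr² = π(1.6700e-03 m)² = 8.762e-06 m²
R_3 = (1.58×10^-8)(2.06)/(8.762e-06) = 0.003715 Ω
R_total = R_1 + R_2 + R_3 = 0.731 Ω

0.731 Ω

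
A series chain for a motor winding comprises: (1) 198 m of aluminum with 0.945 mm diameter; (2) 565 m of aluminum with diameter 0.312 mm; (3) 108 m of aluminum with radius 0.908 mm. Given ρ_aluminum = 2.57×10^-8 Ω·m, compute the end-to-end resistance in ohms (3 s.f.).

198 Ω

Seg 1: A = π(d/2)² = π(4.7250e-04 m)² = 7.014e-07 m²
R_1 = (2.57×10^-8)(198)/(7.014e-07) = 7.255 Ω
Seg 2: A = π(d/2)² = π(1.5600e-04 m)² = 7.645e-08 m²
R_2 = (2.57×10^-8)(565)/(7.645e-08) = 189.9 Ω
Seg 3: A = πr² = π(9.0800e-04 m)² = 2.590e-06 m²
R_3 = (2.57×10^-8)(108)/(2.590e-06) = 1.072 Ω
R_total = R_1 + R_2 + R_3 = 198 Ω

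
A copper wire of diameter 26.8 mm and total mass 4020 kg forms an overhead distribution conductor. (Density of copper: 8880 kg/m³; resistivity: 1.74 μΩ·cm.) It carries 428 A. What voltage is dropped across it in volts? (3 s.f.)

10.6 V

ρ = 1.74 μΩ·cm = 1.74×10^-8 Ω·m
A = π(d/2)² = π(1.3400e-02 m)² = 5.6410e-04 m²
L = m/(density·A) = 4020/(8880×5.6410e-04) = 802.5 m
R = ρL/A = (1.74×10^-8)(802.5)/(5.6410e-04) = 0.02475 Ω
V = IR = 428 × 0.02475 = 10.6 V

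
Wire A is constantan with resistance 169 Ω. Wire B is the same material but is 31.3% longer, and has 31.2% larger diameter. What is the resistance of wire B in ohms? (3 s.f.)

129 Ω

R ∝ L/d², so R_B/R_A = (1 + 31.3/100) × (1 + 31.2/100)⁻²
= 1.313 × 0.5809 = 0.7628
R_B = 0.7628 × 169 = 129 Ω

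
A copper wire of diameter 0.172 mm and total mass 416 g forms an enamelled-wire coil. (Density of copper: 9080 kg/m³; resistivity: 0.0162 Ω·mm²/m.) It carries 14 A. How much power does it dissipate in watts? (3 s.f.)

2.69×10^5 W

ρ = 0.0162 Ω·mm²/m = 1.62×10^-8 Ω·m
A = π(d/2)² = π(8.6000e-05 m)² = 2.3235e-08 m²
L = m/(density·A) = 0.416/(9080×2.3235e-08) = 1972 m
R = ρL/A = (1.62×10^-8)(1972)/(2.3235e-08) = 1375 Ω
P = I²R = (14)² × 1375 = 2.69×10^5 W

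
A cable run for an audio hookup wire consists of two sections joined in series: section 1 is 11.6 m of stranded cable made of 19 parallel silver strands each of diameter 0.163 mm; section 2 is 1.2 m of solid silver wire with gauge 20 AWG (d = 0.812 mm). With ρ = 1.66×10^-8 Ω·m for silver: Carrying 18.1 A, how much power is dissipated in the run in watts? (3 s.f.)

Section 1: A_strand = π(8.1500e-05)² = 2.087e-08 m²; R₁ = ρL/(N·A_s) = (1.66×10^-8)(11.6)/(19×2.087e-08) = 0.4857 Ω
Section 2: A = π(0.812/2 mm)² = π(4.0600e-04 m)² = 5.178e-07 m²
R₂ = (1.66×10^-8)(1.2)/(5.178e-07) = 0.03847 Ω
R = R₁ + R₂ = 0.5241 Ω
P = I²R = (18.1)² × 0.5241 = 172 W

172 W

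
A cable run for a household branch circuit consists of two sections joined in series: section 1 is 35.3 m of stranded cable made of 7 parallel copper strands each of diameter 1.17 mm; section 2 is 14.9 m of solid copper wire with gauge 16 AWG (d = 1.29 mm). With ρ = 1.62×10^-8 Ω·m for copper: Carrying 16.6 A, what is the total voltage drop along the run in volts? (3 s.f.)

4.33 V

Section 1: A_strand = π(5.8500e-04)² = 1.075e-06 m²; R₁ = ρL/(N·A_s) = (1.62×10^-8)(35.3)/(7×1.075e-06) = 0.07599 Ω
Section 2: A = π(1.29/2 mm)² = π(6.4500e-04 m)² = 1.307e-06 m²
R₂ = (1.62×10^-8)(14.9)/(1.307e-06) = 0.1847 Ω
R = R₁ + R₂ = 0.2607 Ω
V = IR = 16.6 × 0.2607 = 4.33 V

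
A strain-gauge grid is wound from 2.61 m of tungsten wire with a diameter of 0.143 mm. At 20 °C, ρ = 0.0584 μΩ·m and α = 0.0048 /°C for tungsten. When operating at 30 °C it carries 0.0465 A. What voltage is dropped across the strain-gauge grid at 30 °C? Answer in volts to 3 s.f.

ρ = 0.0584 μΩ·m = 5.84×10^-8 Ω·m
A = π(d/2)² = π(7.1500e-05 m)² = 1.606e-08 m²
R₍20₎ = ρL/A = (5.84×10^-8)(2.61)/(1.606e-08) = 9.491 Ω
R₍30₎ = R₍20₎(1 + αΔT) = 9.491 × (1 + 0.0048×10) = 9.946 Ω
V = IR = 0.0465 × 9.946 = 0.462 V

0.462 V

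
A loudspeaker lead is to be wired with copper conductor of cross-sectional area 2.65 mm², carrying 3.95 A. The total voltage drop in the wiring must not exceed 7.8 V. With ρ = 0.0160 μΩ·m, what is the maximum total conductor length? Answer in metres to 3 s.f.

ρ = 0.0160 μΩ·m = 1.60×10^-8 Ω·m
A = 2.65 mm² = 2.650e-06 m²
L_max = V_max·A/(1·ρI) = (7.8)(2.650e-06)/(1.60×10^-8×3.95) = 327 m

327 m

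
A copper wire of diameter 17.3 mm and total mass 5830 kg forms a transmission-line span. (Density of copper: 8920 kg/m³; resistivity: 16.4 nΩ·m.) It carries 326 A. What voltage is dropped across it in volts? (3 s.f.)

ρ = 16.4 nΩ·m = 1.64×10^-8 Ω·m
A = π(d/2)² = π(8.6500e-03 m)² = 2.3506e-04 m²
L = m/(density·A) = 5830/(8920×2.3506e-04) = 2780 m
R = ρL/A = (1.64×10^-8)(2780)/(2.3506e-04) = 0.194 Ω
V = IR = 326 × 0.194 = 63.2 V

63.2 V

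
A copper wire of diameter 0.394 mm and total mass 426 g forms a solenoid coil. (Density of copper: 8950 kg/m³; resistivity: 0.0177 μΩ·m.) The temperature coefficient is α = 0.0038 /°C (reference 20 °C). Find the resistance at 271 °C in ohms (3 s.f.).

111 Ω

ρ = 0.0177 μΩ·m = 1.77×10^-8 Ω·m
A = π(d/2)² = π(1.9700e-04 m)² = 1.2192e-07 m²
L = m/(density·A) = 0.426/(8950×1.2192e-07) = 390.4 m
R = ρL/A = (1.77×10^-8)(390.4)/(1.2192e-07) = 56.68 Ω
R(271 °C) = 56.68 × (1 + 0.0038×251) = 111 Ω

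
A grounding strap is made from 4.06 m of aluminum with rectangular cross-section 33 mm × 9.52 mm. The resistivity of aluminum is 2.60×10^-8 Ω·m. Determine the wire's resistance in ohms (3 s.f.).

A = 33 × 9.52 mm² = 314 mm² = 3.142e-04 m²
R = ρL/A = (2.60×10^-8)(4.06 m)/(3.142e-04 m²) = 3.36×10^-4 Ω

3.36×10^-4 Ω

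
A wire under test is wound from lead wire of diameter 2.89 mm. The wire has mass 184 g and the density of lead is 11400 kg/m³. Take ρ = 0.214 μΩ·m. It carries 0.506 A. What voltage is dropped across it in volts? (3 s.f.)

0.0406 V

ρ = 0.214 μΩ·m = 2.14×10^-7 Ω·m
A = π(d/2)² = π(1.4450e-03 m)² = 6.5597e-06 m²
L = m/(density·A) = 0.184/(11400×6.5597e-06) = 2.461 m
R = ρL/A = (2.14×10^-7)(2.461)/(6.5597e-06) = 0.08027 Ω
V = IR = 0.506 × 0.08027 = 0.0406 V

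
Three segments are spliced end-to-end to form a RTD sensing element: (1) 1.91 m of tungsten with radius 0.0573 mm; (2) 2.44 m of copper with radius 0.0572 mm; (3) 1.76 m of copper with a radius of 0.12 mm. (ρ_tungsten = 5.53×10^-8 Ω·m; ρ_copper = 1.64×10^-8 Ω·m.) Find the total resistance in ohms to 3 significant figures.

14.8 Ω

Seg 1: A = πr² = π(5.7300e-05 m)² = 1.031e-08 m²
R_1 = (5.53×10^-8)(1.91)/(1.031e-08) = 10.24 Ω
Seg 2: A = πr² = π(5.7200e-05 m)² = 1.028e-08 m²
R_2 = (1.64×10^-8)(2.44)/(1.028e-08) = 3.893 Ω
Seg 3: A = πr² = π(1.2000e-04 m)² = 4.524e-08 m²
R_3 = (1.64×10^-8)(1.76)/(4.524e-08) = 0.638 Ω
R_total = R_1 + R_2 + R_3 = 14.8 Ω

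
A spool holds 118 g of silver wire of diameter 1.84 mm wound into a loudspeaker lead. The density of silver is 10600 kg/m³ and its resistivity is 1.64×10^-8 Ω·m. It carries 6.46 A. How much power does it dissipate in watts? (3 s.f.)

A = π(d/2)² = π(9.2000e-04 m)² = 2.6590e-06 m²
L = m/(density·A) = 0.118/(10600×2.6590e-06) = 4.186 m
R = ρL/A = (1.64×10^-8)(4.186)/(2.6590e-06) = 0.02582 Ω
P = I²R = (6.46)² × 0.02582 = 1.08 W

1.08 W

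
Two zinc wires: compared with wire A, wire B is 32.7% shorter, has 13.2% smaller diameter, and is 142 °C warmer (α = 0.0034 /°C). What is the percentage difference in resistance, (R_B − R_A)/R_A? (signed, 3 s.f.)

32.5%

R ∝ ρL/d² with ρ ∝ (1+αΔT), so R_B/R_A = (1 − 32.7/100) × (1 − 13.2/100)⁻² × (1 + 0.0034×142)
= 0.673 × 1.327 × 1.483 = 1.325
(R_B − R_A)/R_A = 1.325 − 1 = 32.5%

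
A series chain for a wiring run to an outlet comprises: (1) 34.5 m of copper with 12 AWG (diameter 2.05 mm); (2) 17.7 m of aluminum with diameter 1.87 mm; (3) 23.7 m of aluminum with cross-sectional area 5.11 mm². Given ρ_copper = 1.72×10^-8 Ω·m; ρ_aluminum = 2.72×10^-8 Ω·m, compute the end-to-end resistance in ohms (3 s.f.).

Seg 1: A = π(2.05/2 mm)² = π(1.0250e-03 m)² = 3.301e-06 m²
R_1 = (1.72×10^-8)(34.5)/(3.301e-06) = 0.1798 Ω
Seg 2: A = π(d/2)² = π(9.3500e-04 m)² = 2.746e-06 m²
R_2 = (2.72×10^-8)(17.7)/(2.746e-06) = 0.1753 Ω
Seg 3: A = 5.11 mm² = 5.110e-06 m²
R_3 = (2.72×10^-8)(23.7)/(5.110e-06) = 0.1262 Ω
R_total = R_1 + R_2 + R_3 = 0.481 Ω

0.481 Ω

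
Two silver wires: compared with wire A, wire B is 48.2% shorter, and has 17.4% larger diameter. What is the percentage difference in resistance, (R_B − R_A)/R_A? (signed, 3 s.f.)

-62.4%

R ∝ L/d², so R_B/R_A = (1 − 48.2/100) × (1 + 17.4/100)⁻²
= 0.518 × 0.7255 = 0.3758
(R_B − R_A)/R_A = 0.3758 − 1 = -62.4%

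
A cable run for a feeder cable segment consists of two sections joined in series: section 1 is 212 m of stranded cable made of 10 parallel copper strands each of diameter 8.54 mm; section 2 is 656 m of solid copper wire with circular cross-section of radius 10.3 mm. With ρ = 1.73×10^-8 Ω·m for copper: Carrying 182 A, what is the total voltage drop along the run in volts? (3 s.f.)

7.36 V

Section 1: A_strand = π(4.2700e-03)² = 5.728e-05 m²; R₁ = ρL/(N·A_s) = (1.73×10^-8)(212)/(10×5.728e-05) = 0.006403 Ω
Section 2: A = πr² = π(1.0300e-02 m)² = 3.333e-04 m²
R₂ = (1.73×10^-8)(656)/(3.333e-04) = 0.03405 Ω
R = R₁ + R₂ = 0.04045 Ω
V = IR = 182 × 0.04045 = 7.36 V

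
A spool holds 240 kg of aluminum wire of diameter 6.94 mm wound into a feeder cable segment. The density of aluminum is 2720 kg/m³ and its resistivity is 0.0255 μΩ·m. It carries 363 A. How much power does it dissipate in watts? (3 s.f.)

ρ = 0.0255 μΩ·m = 2.55×10^-8 Ω·m
A = π(d/2)² = π(3.4700e-03 m)² = 3.7828e-05 m²
L = m/(density·A) = 240/(2720×3.7828e-05) = 2333 m
R = ρL/A = (2.55×10^-8)(2333)/(3.7828e-05) = 1.572 Ω
P = I²R = (363)² × 1.572 = 2.07×10^5 W

2.07×10^5 W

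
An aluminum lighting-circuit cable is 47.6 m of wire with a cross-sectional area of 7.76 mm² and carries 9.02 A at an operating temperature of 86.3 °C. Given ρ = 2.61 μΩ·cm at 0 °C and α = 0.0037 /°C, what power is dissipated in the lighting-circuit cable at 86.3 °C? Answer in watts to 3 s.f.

17.2 W

ρ = 2.61 μΩ·cm = 2.61×10^-8 Ω·m
A = 7.76 mm² = 7.760e-06 m²
R₍0₎ = ρL/A = (2.61×10^-8)(47.6)/(7.760e-06) = 0.1601 Ω
R₍86.3₎ = R₍0₎(1 + αΔT) = 0.1601 × (1 + 0.0037×86.3) = 0.2112 Ω
P = I²R = (9.02)² × 0.2112 = 17.2 W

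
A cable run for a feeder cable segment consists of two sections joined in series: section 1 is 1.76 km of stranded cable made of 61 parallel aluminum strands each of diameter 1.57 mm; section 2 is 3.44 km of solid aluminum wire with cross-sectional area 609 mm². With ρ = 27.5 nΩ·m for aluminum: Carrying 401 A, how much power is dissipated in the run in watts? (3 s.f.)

90900 W

ρ = 27.5 nΩ·m = 2.75×10^-8 Ω·m
Section 1: A_strand = π(7.8500e-04)² = 1.936e-06 m²; R₁ = ρL/(N·A_s) = (2.75×10^-8)(1760)/(61×1.936e-06) = 0.4099 Ω
Section 2: A = 609 mm² = 6.090e-04 m²
R₂ = (2.75×10^-8)(3440)/(6.090e-04) = 0.1553 Ω
R = R₁ + R₂ = 0.5652 Ω
P = I²R = (401)² × 0.5652 = 90900 W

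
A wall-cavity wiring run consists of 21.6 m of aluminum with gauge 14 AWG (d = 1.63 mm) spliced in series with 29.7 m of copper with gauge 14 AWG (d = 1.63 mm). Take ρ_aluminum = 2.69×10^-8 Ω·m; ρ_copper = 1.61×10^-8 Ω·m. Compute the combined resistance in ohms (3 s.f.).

0.508 Ω

Segment 1: A = π(1.63/2 mm)² = π(8.1500e-04 m)² = 2.087e-06 m²
R₁ = ρL/A = (2.69×10^-8)(21.6)/(2.087e-06) = 0.2784 Ω
R₂ = (1.61×10^-8)(29.7)/(2.087e-06) = 0.2291 Ω
R = R₁ + R₂ = 0.508 Ω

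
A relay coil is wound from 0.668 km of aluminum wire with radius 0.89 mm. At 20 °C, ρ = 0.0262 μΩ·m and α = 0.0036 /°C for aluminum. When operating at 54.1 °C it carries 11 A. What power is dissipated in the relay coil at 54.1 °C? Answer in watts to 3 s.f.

955 W

ρ = 0.0262 μΩ·m = 2.62×10^-8 Ω·m
A = πr² = π(8.9000e-04 m)² = 2.488e-06 m²
R₍20₎ = ρL/A = (2.62×10^-8)(668)/(2.488e-06) = 7.033 Ω
R₍54.1₎ = R₍20₎(1 + αΔT) = 7.033 × (1 + 0.0036×34.1) = 7.897 Ω
P = I²R = (11)² × 7.897 = 955 W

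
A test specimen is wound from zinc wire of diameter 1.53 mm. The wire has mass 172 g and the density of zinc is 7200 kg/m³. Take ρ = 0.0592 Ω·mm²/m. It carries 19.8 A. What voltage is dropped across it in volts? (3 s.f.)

ρ = 0.0592 Ω·mm²/m = 5.92×10^-8 Ω·m
A = π(d/2)² = π(7.6500e-04 m)² = 1.8385e-06 m²
L = m/(density·A) = 0.172/(7200×1.8385e-06) = 12.99 m
R = ρL/A = (5.92×10^-8)(12.99)/(1.8385e-06) = 0.4184 Ω
V = IR = 19.8 × 0.4184 = 8.28 V

8.28 V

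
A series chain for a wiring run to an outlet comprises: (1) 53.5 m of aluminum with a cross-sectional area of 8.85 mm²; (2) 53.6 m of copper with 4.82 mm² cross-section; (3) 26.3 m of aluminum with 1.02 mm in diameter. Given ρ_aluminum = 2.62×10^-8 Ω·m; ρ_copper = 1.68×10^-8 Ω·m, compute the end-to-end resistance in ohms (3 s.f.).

Seg 1: A = 8.85 mm² = 8.850e-06 m²
R_1 = (2.62×10^-8)(53.5)/(8.850e-06) = 0.1584 Ω
Seg 2: A = 4.82 mm² = 4.820e-06 m²
R_2 = (1.68×10^-8)(53.6)/(4.820e-06) = 0.1868 Ω
Seg 3: A = π(d/2)² = π(5.1000e-04 m)² = 8.171e-07 m²
R_3 = (2.62×10^-8)(26.3)/(8.171e-07) = 0.8433 Ω
R_total = R_1 + R_2 + R_3 = 1.19 Ω

1.19 Ω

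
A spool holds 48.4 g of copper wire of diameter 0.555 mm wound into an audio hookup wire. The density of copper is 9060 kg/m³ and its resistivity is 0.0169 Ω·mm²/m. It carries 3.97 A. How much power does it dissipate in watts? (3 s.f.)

24.3 W

ρ = 0.0169 Ω·mm²/m = 1.69×10^-8 Ω·m
A = π(d/2)² = π(2.7750e-04 m)² = 2.4192e-07 m²
L = m/(density·A) = 0.0484/(9060×2.4192e-07) = 22.08 m
R = ρL/A = (1.69×10^-8)(22.08)/(2.4192e-07) = 1.543 Ω
P = I²R = (3.97)² × 1.543 = 24.3 W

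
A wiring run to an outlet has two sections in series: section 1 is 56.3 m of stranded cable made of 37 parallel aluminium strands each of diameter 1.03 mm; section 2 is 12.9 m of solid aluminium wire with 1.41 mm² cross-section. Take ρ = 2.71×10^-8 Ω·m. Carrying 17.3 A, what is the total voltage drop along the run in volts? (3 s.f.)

5.15 V

Section 1: A_strand = π(5.1500e-04)² = 8.332e-07 m²; R₁ = ρL/(N·A_s) = (2.71×10^-8)(56.3)/(37×8.332e-07) = 0.04949 Ω
Section 2: A = 1.41 mm² = 1.410e-06 m²
R₂ = (2.71×10^-8)(12.9)/(1.410e-06) = 0.2479 Ω
R = R₁ + R₂ = 0.2974 Ω
V = IR = 17.3 × 0.2974 = 5.15 V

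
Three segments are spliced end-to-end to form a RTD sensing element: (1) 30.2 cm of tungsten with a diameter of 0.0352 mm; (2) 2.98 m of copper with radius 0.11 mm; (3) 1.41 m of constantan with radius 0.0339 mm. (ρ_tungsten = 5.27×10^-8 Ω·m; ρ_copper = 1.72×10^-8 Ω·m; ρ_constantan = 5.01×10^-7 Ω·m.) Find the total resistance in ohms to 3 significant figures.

213 Ω

Seg 1: A = π(d/2)² = π(1.7600e-05 m)² = 9.731e-10 m²
R_1 = (5.27×10^-8)(0.302)/(9.731e-10) = 16.35 Ω
Seg 2: A = πr² = π(1.1000e-04 m)² = 3.801e-08 m²
R_2 = (1.72×10^-8)(2.98)/(3.801e-08) = 1.348 Ω
Seg 3: A = πr² = π(3.3900e-05 m)² = 3.610e-09 m²
R_3 = (5.01×10^-7)(1.41)/(3.610e-09) = 195.7 Ω
R_total = R_1 + R_2 + R_3 = 213 Ω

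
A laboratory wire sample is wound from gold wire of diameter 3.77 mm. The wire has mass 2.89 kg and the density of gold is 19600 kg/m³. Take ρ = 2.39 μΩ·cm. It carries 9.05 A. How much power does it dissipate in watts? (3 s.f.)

2.32 W

ρ = 2.39 μΩ·cm = 2.39×10^-8 Ω·m
A = π(d/2)² = π(1.8850e-03 m)² = 1.1163e-05 m²
L = m/(density·A) = 2.89/(19600×1.1163e-05) = 13.21 m
R = ρL/A = (2.39×10^-8)(13.21)/(1.1163e-05) = 0.02828 Ω
P = I²R = (9.05)² × 0.02828 = 2.32 W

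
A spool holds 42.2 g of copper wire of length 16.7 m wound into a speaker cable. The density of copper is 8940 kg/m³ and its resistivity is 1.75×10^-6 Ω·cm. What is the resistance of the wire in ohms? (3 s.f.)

1.03 Ω

ρ = 1.75×10^-6 Ω·cm = 1.75×10^-8 Ω·m
A = m/(density·L) = 0.0422/(8940×16.7) = 2.8266e-07 m²
R = ρL/A = (1.75×10^-8)(16.7)/(2.8266e-07) = 1.03 Ω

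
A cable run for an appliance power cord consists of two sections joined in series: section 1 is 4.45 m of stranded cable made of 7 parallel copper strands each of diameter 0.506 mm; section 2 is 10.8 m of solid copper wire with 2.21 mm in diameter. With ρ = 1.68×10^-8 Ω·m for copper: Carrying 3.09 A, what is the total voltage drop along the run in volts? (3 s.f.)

Section 1: A_strand = π(2.5300e-04)² = 2.011e-07 m²; R₁ = ρL/(N·A_s) = (1.68×10^-8)(4.45)/(7×2.011e-07) = 0.05311 Ω
Section 2: A = π(d/2)² = π(1.1050e-03 m)² = 3.836e-06 m²
R₂ = (1.68×10^-8)(10.8)/(3.836e-06) = 0.0473 Ω
R = R₁ + R₂ = 0.1004 Ω
V = IR = 3.09 × 0.1004 = 0.310 V

0.310 V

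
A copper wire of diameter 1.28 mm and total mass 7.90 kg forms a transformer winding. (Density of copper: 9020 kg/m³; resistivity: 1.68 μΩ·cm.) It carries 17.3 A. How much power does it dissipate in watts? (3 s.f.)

2660 W

ρ = 1.68 μΩ·cm = 1.68×10^-8 Ω·m
A = π(d/2)² = π(6.4000e-04 m)² = 1.2868e-06 m²
L = m/(density·A) = 7.9/(9020×1.2868e-06) = 680.6 m
R = ρL/A = (1.68×10^-8)(680.6)/(1.2868e-06) = 8.886 Ω
P = I²R = (17.3)² × 8.886 = 2660 W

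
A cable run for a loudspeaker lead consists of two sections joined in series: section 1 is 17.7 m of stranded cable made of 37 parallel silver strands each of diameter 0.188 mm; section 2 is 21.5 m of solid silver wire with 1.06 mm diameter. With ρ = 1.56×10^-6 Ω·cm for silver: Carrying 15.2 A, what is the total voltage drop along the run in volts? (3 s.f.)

9.86 V

ρ = 1.56×10^-6 Ω·cm = 1.56×10^-8 Ω·m
Section 1: A_strand = π(9.4000e-05)² = 2.776e-08 m²; R₁ = ρL/(N·A_s) = (1.56×10^-8)(17.7)/(37×2.776e-08) = 0.2688 Ω
Section 2: A = π(d/2)² = π(5.3000e-04 m)² = 8.825e-07 m²
R₂ = (1.56×10^-8)(21.5)/(8.825e-07) = 0.3801 Ω
R = R₁ + R₂ = 0.6489 Ω
V = IR = 15.2 × 0.6489 = 9.86 V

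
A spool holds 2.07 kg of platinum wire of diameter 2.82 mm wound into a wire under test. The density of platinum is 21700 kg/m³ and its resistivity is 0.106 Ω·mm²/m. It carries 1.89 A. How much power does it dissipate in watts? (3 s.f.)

0.926 W

ρ = 0.106 Ω·mm²/m = 1.06×10^-7 Ω·m
A = π(d/2)² = π(1.4100e-03 m)² = 6.2458e-06 m²
L = m/(density·A) = 2.07/(21700×6.2458e-06) = 15.27 m
R = ρL/A = (1.06×10^-7)(15.27)/(6.2458e-06) = 0.2592 Ω
P = I²R = (1.89)² × 0.2592 = 0.926 W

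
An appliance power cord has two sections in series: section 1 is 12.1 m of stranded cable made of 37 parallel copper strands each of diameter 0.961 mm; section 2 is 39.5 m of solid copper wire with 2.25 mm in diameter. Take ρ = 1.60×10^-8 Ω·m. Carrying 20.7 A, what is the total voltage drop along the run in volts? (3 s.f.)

3.44 V

Section 1: A_strand = π(4.8050e-04)² = 7.253e-07 m²; R₁ = ρL/(N·A_s) = (1.60×10^-8)(12.1)/(37×7.253e-07) = 0.007214 Ω
Section 2: A = π(d/2)² = π(1.1250e-03 m)² = 3.976e-06 m²
R₂ = (1.60×10^-8)(39.5)/(3.976e-06) = 0.159 Ω
R = R₁ + R₂ = 0.1662 Ω
V = IR = 20.7 × 0.1662 = 3.44 V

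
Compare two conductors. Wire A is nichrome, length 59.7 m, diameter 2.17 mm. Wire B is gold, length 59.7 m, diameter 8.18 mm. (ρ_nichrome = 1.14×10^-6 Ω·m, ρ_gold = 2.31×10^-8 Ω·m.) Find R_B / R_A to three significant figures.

R ∝ ρL/d², so R_B/R_A = (ρ_B/ρ_A) × (d_A/d_B)²
= (2.31×10^-8/1.14×10^-6) × (2.17/8.18)² = 0.00143

0.00143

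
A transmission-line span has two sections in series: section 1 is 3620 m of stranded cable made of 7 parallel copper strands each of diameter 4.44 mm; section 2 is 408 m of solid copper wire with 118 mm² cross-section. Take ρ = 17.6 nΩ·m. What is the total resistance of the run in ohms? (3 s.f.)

0.649 Ω

ρ = 17.6 nΩ·m = 1.76×10^-8 Ω·m
Section 1: A_strand = π(2.2200e-03)² = 1.548e-05 m²; R₁ = ρL/(N·A_s) = (1.76×10^-8)(3620)/(7×1.548e-05) = 0.5879 Ω
Section 2: A = 118 mm² = 1.180e-04 m²
R₂ = (1.76×10^-8)(408)/(1.180e-04) = 0.06085 Ω
R = R₁ + R₂ = 0.649 Ω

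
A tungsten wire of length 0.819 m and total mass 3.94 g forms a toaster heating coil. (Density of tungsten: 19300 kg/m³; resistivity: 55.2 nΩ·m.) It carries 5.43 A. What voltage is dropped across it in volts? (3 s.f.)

ρ = 55.2 nΩ·m = 5.52×10^-8 Ω·m
A = m/(density·L) = 0.00394/(19300×0.819) = 2.4926e-07 m²
R = ρL/A = (5.52×10^-8)(0.819)/(2.4926e-07) = 0.1814 Ω
V = IR = 5.43 × 0.1814 = 0.985 V

0.985 V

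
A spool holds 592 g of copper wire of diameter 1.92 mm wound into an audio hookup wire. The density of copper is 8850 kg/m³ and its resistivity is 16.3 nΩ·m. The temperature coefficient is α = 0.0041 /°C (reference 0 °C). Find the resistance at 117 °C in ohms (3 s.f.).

ρ = 16.3 nΩ·m = 1.63×10^-8 Ω·m
A = π(d/2)² = π(9.6000e-04 m)² = 2.8953e-06 m²
L = m/(density·A) = 0.592/(8850×2.8953e-06) = 23.1 m
R = ρL/A = (1.63×10^-8)(23.1)/(2.8953e-06) = 0.1301 Ω
R(117 °C) = 0.1301 × (1 + 0.0041×117) = 0.192 Ω

0.192 Ω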